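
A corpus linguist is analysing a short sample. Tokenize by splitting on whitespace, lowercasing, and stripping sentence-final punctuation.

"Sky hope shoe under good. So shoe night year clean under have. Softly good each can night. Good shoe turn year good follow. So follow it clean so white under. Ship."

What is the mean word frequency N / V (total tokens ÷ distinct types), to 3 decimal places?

1.722

N = 31 tokens, V = 18 types.
Mean frequency = N / V = 31 / 18 = 1.722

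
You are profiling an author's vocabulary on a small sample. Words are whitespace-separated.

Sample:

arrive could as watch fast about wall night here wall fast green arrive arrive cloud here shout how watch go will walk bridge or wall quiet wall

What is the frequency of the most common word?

Frequencies: wall:4, arrive:3, watch:2, fast:2, here:2, could:1, as:1, about:1, night:1, green:1, cloud:1, shout:1, how:1, go:1, will:1, walk:1, bridge:1, or:1, quiet:1
Most common: 'wall' with frequency 4.

4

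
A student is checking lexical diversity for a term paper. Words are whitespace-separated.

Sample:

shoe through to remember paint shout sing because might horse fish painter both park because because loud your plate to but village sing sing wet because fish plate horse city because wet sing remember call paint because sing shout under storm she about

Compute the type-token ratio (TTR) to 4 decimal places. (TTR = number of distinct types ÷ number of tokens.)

N = 43 tokens, V = 26 types.
TTR = V / N = 26 / 43 = 0.6047

0.6047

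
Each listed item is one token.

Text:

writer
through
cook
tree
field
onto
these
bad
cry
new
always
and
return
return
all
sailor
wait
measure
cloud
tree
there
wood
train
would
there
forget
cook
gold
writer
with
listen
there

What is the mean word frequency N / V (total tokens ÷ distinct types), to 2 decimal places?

N = 32 tokens, V = 26 types.
Mean frequency = N / V = 32 / 26 = 1.23

1.23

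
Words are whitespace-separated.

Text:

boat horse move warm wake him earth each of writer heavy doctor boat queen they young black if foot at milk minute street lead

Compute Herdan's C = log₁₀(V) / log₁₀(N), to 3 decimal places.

N = 24, V = 23.
log₁₀(V) = 1.361728, log₁₀(N) = 1.380211
C = 1.361728 / 1.380211 = 0.987

0.987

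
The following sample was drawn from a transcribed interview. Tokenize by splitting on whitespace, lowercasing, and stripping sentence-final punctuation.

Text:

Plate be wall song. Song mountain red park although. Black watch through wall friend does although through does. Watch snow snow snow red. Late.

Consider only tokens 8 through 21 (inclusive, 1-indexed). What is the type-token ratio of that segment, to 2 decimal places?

0.64

Segment tokens 8–21: park, although, black, watch, through, wall, friend, does, although, through, does, watch, snow, snow
Segment N = 14, segment V = 9.
TTR = 9 / 14 = 0.64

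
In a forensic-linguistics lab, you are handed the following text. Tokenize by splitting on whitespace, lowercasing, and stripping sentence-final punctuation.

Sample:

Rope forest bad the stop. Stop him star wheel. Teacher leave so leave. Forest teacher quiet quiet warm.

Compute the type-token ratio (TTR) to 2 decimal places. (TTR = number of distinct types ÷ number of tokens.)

N = 18 tokens, V = 13 types.
TTR = V / N = 13 / 18 = 0.72

0.72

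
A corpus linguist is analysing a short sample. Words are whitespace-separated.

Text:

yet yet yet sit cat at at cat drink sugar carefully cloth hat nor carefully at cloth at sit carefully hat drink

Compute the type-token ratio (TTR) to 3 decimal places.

0.455

N = 22 tokens, V = 10 types.
TTR = V / N = 10 / 22 = 0.455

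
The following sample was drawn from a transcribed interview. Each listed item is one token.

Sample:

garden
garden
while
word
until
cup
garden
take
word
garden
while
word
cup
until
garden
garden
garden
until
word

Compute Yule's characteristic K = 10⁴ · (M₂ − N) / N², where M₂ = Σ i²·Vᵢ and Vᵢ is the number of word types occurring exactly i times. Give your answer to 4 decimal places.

Frequencies: garden:7, word:4, until:3, while:2, cup:2, take:1
N = 19. Frequency spectrum: V_1=1, V_2=2, V_3=1, V_4=1, V_7=1
M₂ = 1²·1 + 2²·2 + 3²·1 + 4²·1 + 7²·1 = 83
K = 10000 × (83 − 19) / 19² = 1772.8532

1772.8532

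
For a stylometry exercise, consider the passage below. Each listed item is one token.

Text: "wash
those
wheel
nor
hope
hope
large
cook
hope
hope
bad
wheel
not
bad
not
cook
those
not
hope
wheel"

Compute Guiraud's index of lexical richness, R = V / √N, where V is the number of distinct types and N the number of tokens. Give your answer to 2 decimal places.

2.01

N = 20, V = 9.
√N = 4.472136
R = 9 / 4.472136 = 2.01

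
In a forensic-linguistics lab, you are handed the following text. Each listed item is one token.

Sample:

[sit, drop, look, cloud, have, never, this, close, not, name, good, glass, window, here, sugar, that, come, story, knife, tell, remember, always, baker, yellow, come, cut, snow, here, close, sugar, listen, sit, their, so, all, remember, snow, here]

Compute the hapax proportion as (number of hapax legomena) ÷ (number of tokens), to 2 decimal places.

Frequencies: here:3, sit:2, close:2, sugar:2, come:2, remember:2, snow:2, drop:1, look:1, cloud:1, have:1, never:1, this:1, not:1, name:1, good:1, glass:1, window:1, that:1, story:1, … (10 more, each freq 1)
Hapax count = 23; token count = 38.
Ratio = 23 / 38 = 0.61

0.61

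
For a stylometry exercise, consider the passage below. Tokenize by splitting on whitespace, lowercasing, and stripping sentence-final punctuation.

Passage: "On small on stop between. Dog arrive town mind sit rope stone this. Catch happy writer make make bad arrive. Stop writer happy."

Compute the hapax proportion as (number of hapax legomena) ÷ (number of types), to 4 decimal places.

0.6471

Frequencies: on:2, stop:2, arrive:2, happy:2, writer:2, make:2, small:1, between:1, dog:1, town:1, mind:1, sit:1, rope:1, stone:1, this:1, catch:1, bad:1
Hapax count = 11; type count = 17.
Ratio = 11 / 17 = 0.6471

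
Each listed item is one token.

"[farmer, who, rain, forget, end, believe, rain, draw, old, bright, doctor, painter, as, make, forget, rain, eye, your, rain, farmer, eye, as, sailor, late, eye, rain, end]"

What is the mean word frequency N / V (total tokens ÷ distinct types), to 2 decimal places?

N = 27 tokens, V = 17 types.
Mean frequency = N / V = 27 / 17 = 1.59

1.59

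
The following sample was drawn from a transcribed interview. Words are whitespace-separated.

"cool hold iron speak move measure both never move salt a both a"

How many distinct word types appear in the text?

10

Distinct types: {a, both, cool, hold, iron, measure, move, never, salt, speak}
V = 10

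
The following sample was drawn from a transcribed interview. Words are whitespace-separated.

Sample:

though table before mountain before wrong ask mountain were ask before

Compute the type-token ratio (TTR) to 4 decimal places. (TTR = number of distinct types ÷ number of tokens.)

N = 11 tokens, V = 7 types.
TTR = V / N = 7 / 11 = 0.6364

0.6364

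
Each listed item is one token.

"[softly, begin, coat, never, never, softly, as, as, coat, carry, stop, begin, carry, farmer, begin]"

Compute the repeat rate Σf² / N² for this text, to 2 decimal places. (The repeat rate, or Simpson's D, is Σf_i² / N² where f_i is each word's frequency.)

0.14

Frequencies: begin:3, softly:2, coat:2, never:2, as:2, carry:2, stop:1, farmer:1
Σf² = 31; N² = 225
Repeat rate = 31 / 225 = 0.14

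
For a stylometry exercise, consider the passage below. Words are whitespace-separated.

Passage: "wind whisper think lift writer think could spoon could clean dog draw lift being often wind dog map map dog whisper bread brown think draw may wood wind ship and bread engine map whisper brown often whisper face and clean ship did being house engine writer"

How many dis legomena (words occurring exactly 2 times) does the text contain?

12

Frequencies: whisper:4, wind:3, think:3, dog:3, map:3, lift:2, writer:2, could:2, clean:2, draw:2, being:2, often:2, bread:2, brown:2, ship:2, and:2, engine:2, spoon:1, may:1, wood:1, … (3 more, each freq 1)
Words with frequency 2: and, being, bread, brown, clean, could, draw, engine, lift, often, ship, writer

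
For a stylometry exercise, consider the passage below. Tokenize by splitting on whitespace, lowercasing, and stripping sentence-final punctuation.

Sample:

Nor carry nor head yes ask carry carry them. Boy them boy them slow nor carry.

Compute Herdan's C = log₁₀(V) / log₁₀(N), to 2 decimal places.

N = 16, V = 8.
log₁₀(V) = 0.903090, log₁₀(N) = 1.204120
C = 0.903090 / 1.204120 = 0.75

0.75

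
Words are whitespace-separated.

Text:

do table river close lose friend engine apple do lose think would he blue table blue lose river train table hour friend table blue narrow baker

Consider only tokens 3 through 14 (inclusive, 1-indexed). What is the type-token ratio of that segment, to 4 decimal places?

Segment tokens 3–14: river, close, lose, friend, engine, apple, do, lose, think, would, he, blue
Segment N = 12, segment V = 11.
TTR = 11 / 12 = 0.9167

0.9167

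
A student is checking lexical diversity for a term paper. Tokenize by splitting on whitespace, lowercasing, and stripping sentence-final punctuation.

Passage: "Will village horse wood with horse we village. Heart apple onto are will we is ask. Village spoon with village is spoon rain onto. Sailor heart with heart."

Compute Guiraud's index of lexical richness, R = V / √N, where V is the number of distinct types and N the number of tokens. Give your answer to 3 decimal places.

2.835

N = 28, V = 15.
√N = 5.291503
R = 15 / 5.291503 = 2.835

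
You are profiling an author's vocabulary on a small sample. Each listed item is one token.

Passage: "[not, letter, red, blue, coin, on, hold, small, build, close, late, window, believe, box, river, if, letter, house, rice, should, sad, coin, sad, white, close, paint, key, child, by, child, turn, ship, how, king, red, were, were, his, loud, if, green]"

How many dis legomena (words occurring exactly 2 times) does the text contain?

Frequencies: letter:2, red:2, coin:2, close:2, if:2, sad:2, child:2, were:2, not:1, blue:1, on:1, hold:1, small:1, build:1, late:1, window:1, believe:1, box:1, river:1, house:1, … (13 more, each freq 1)
Words with frequency 2: child, close, coin, if, letter, red, sad, were

8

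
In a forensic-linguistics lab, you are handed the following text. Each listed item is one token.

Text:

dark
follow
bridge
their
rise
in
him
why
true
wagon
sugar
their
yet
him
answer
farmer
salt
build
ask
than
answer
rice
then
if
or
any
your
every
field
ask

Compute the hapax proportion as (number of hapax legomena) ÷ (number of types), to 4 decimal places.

0.8462

Frequencies: their:2, him:2, answer:2, ask:2, dark:1, follow:1, bridge:1, rise:1, in:1, why:1, true:1, wagon:1, sugar:1, yet:1, farmer:1, salt:1, build:1, than:1, rice:1, then:1, … (6 more, each freq 1)
Hapax count = 22; type count = 26.
Ratio = 22 / 26 = 0.8462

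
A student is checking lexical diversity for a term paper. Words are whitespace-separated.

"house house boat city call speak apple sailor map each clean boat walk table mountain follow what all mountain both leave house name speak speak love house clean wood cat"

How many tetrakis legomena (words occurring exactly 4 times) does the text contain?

1

Frequencies: house:4, speak:3, boat:2, clean:2, mountain:2, city:1, call:1, apple:1, sailor:1, map:1, each:1, walk:1, table:1, follow:1, what:1, all:1, both:1, leave:1, name:1, love:1, … (2 more, each freq 1)
Words with frequency 4: house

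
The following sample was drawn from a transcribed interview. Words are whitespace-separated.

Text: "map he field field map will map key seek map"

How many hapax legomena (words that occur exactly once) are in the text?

4

Frequencies: map:4, field:2, he:1, will:1, key:1, seek:1
Hapax (freq=1): he, key, seek, will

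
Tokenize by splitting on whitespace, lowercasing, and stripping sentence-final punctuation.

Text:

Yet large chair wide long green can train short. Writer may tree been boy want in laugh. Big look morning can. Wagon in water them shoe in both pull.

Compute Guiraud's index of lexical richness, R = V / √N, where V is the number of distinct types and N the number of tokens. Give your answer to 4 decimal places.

N = 29, V = 26.
√N = 5.385165
R = 26 / 5.385165 = 4.8281

4.8281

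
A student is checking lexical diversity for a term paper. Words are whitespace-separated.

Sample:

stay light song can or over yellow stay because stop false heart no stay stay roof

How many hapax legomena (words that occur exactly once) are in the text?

Frequencies: stay:4, light:1, song:1, can:1, or:1, over:1, yellow:1, because:1, stop:1, false:1, heart:1, no:1, roof:1
Hapax (freq=1): because, can, false, heart, light, no, or, over, roof, song, stop, yellow

12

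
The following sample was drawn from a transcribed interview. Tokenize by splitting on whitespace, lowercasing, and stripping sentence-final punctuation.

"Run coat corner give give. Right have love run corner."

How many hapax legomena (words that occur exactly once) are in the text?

Frequencies: run:2, corner:2, give:2, coat:1, right:1, have:1, love:1
Hapax (freq=1): coat, have, love, right

4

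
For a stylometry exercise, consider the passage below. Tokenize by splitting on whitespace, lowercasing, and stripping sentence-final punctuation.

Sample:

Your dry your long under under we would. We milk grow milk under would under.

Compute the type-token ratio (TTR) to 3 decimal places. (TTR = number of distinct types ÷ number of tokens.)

0.533

N = 15 tokens, V = 8 types.
TTR = V / N = 8 / 15 = 0.533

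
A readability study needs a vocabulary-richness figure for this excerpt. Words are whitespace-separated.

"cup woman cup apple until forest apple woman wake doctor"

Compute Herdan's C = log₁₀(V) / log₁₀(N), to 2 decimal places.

0.85

N = 10, V = 7.
log₁₀(V) = 0.845098, log₁₀(N) = 1.000000
C = 0.845098 / 1.000000 = 0.85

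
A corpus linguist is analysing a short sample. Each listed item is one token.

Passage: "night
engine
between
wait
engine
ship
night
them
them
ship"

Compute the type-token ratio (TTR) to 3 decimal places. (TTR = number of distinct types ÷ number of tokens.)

N = 10 tokens, V = 6 types.
TTR = V / N = 6 / 10 = 0.600

0.600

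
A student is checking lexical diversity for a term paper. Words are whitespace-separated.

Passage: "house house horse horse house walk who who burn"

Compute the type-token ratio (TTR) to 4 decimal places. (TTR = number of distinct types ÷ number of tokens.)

N = 9 tokens, V = 5 types.
TTR = V / N = 5 / 9 = 0.5556

0.5556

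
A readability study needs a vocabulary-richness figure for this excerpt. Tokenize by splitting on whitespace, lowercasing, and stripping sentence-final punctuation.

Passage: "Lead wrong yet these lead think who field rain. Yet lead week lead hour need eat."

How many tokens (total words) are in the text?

16

Tokens: lead, wrong, yet, these, lead, think, who, field, rain, yet, lead, week, lead, hour, need, eat
N = 16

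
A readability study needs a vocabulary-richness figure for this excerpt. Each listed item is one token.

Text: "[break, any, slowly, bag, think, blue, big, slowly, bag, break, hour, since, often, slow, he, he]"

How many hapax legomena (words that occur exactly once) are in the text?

Frequencies: break:2, slowly:2, bag:2, he:2, any:1, think:1, blue:1, big:1, hour:1, since:1, often:1, slow:1
Hapax (freq=1): any, big, blue, hour, often, since, slow, think

8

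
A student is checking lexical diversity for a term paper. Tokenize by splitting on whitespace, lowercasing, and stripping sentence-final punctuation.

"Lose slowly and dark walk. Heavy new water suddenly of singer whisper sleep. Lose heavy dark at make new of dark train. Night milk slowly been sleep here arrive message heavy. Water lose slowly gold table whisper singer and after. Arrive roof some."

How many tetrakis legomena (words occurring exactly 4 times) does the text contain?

Frequencies: lose:3, slowly:3, dark:3, heavy:3, and:2, new:2, water:2, of:2, singer:2, whisper:2, sleep:2, arrive:2, walk:1, suddenly:1, at:1, make:1, train:1, night:1, milk:1, been:1, … (7 more, each freq 1)
Words with frequency 4: (none)

0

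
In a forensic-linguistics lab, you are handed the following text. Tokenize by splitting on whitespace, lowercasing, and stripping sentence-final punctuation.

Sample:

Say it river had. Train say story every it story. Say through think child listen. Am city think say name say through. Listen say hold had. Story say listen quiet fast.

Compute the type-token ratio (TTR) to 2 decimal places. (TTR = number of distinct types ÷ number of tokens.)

0.55

N = 31 tokens, V = 17 types.
TTR = V / N = 17 / 31 = 0.55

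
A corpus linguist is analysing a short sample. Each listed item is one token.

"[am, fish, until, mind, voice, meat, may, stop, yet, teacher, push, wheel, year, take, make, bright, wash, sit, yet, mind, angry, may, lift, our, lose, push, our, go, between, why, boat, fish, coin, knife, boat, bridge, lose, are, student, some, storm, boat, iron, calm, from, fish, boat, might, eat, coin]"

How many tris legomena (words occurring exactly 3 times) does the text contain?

1

Frequencies: boat:4, fish:3, mind:2, may:2, yet:2, push:2, our:2, lose:2, coin:2, am:1, until:1, voice:1, meat:1, stop:1, teacher:1, wheel:1, year:1, take:1, make:1, bright:1, … (18 more, each freq 1)
Words with frequency 3: fish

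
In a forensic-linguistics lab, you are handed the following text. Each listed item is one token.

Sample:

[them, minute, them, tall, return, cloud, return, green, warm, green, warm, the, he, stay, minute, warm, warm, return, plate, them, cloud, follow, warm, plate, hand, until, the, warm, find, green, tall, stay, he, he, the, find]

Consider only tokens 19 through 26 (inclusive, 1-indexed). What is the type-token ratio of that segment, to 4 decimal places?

Segment tokens 19–26: plate, them, cloud, follow, warm, plate, hand, until
Segment N = 8, segment V = 7.
TTR = 7 / 8 = 0.8750

0.8750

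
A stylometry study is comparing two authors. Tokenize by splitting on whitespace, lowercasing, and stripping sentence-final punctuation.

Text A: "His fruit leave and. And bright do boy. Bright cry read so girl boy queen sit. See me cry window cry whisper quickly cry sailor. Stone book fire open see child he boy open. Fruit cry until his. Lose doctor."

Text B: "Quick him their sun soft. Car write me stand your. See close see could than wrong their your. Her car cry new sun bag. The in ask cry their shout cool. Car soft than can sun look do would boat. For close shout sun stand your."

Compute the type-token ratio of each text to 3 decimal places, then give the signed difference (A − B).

0.048

TTR(A) = 28/40 = 0.700
TTR(B) = 30/46 = 0.652
Difference = 0.700 − 0.652 = 0.048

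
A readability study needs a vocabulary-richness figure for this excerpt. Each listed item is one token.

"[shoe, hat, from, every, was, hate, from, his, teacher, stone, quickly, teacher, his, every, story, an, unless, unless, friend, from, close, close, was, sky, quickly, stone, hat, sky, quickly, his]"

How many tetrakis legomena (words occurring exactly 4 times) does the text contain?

0

Frequencies: from:3, his:3, quickly:3, hat:2, every:2, was:2, teacher:2, stone:2, unless:2, close:2, sky:2, shoe:1, hate:1, story:1, an:1, friend:1
Words with frequency 4: (none)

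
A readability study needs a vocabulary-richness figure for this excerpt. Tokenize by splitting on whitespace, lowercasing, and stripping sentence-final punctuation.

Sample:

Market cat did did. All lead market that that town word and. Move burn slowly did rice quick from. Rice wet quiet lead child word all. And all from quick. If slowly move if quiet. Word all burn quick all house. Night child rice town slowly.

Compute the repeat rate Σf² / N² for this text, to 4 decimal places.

0.0558

Frequencies: all:5, did:3, word:3, slowly:3, rice:3, quick:3, market:2, lead:2, that:2, town:2, and:2, move:2, burn:2, from:2, quiet:2, child:2, if:2, cat:1, wet:1, house:1, … (1 more, each freq 1)
Σf² = 118; N² = 2116
Repeat rate = 118 / 2116 = 0.0558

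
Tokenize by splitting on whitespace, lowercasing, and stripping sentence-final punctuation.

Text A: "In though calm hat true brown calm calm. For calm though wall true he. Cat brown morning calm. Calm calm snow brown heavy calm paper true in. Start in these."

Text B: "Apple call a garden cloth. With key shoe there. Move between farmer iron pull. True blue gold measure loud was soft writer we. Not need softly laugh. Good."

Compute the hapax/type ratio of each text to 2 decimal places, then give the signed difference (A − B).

-0.31

A: hapax=11, V=16, ratio=0.69
B: hapax=28, V=28, ratio=1.00
Difference = 0.69 − 1.00 = -0.31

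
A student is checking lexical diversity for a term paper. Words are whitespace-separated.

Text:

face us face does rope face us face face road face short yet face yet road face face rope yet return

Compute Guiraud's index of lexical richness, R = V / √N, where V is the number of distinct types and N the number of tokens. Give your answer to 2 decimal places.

1.75

N = 21, V = 8.
√N = 4.582576
R = 8 / 4.582576 = 1.75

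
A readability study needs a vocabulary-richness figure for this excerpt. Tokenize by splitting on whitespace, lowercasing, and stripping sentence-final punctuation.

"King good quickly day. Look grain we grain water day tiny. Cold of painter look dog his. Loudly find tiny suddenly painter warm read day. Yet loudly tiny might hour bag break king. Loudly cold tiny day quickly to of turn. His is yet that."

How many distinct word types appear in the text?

Distinct types: {bag, break, cold, day, dog, find, good, grain, his, hour, is, king, look, loudly, might, of, painter, quickly, read, suddenly, that, tiny, to, turn, warm, water, we, yet}
V = 28

28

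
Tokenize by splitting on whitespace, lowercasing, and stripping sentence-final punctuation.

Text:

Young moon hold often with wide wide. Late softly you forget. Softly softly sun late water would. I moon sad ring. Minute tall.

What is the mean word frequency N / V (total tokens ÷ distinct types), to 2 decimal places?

N = 23 tokens, V = 18 types.
Mean frequency = N / V = 23 / 18 = 1.28

1.28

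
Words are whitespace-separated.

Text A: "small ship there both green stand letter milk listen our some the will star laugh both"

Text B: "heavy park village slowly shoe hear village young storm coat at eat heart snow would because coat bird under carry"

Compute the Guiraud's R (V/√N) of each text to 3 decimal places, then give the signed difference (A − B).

A: V=15, N=16, R=3.750
B: V=18, N=20, R=4.025
Difference = 3.750 − 4.025 = -0.275

-0.275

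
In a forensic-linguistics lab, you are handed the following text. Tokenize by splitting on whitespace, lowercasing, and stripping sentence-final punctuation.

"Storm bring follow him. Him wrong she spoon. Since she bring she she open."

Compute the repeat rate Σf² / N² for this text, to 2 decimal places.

Frequencies: she:4, bring:2, him:2, storm:1, follow:1, wrong:1, spoon:1, since:1, open:1
Σf² = 30; N² = 196
Repeat rate = 30 / 196 = 0.15

0.15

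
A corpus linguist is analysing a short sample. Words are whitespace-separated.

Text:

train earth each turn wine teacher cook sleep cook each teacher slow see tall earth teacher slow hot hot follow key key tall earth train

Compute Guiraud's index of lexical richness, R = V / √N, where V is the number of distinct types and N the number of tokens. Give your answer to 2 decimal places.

N = 25, V = 14.
√N = 5.000000
R = 14 / 5.000000 = 2.80

2.80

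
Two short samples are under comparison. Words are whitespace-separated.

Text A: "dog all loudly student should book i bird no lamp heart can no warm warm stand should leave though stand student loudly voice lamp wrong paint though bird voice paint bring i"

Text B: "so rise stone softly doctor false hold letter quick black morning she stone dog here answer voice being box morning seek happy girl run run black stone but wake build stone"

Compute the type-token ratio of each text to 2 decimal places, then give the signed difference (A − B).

-0.18

TTR(A) = 20/32 = 0.63
TTR(B) = 25/31 = 0.81
Difference = 0.63 − 0.81 = -0.18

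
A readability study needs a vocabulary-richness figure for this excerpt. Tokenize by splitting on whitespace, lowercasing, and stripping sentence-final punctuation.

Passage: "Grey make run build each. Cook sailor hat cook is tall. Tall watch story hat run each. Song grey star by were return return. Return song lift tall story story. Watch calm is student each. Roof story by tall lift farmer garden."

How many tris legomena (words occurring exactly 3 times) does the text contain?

2

Frequencies: tall:4, story:4, each:3, return:3, grey:2, run:2, cook:2, hat:2, is:2, watch:2, song:2, by:2, lift:2, make:1, build:1, sailor:1, star:1, were:1, calm:1, student:1, … (3 more, each freq 1)
Words with frequency 3: each, return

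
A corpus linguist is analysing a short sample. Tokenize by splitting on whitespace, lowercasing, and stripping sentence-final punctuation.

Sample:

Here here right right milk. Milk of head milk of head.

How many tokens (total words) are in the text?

11

Tokens: here, here, right, right, milk, milk, of, head, milk, of, head
N = 11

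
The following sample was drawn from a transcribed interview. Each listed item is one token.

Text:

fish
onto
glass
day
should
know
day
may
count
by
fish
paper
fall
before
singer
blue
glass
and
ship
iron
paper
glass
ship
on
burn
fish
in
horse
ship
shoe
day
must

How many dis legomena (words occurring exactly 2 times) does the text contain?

1

Frequencies: fish:3, glass:3, day:3, ship:3, paper:2, onto:1, should:1, know:1, may:1, count:1, by:1, fall:1, before:1, singer:1, blue:1, and:1, iron:1, on:1, burn:1, in:1, … (3 more, each freq 1)
Words with frequency 2: paper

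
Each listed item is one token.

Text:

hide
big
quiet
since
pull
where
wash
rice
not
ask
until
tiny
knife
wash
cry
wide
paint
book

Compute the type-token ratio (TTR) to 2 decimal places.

N = 18 tokens, V = 17 types.
TTR = V / N = 17 / 18 = 0.94

0.94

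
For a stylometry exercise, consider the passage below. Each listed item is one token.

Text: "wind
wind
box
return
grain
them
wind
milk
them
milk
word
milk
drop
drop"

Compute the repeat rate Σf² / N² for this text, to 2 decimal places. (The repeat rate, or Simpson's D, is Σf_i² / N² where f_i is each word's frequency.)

Frequencies: wind:3, milk:3, them:2, drop:2, box:1, return:1, grain:1, word:1
Σf² = 30; N² = 196
Repeat rate = 30 / 196 = 0.15

0.15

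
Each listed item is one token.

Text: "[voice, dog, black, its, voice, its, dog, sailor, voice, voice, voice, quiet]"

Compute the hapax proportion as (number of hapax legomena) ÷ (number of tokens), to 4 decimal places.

0.2500

Frequencies: voice:5, dog:2, its:2, black:1, sailor:1, quiet:1
Hapax count = 3; token count = 12.
Ratio = 3 / 12 = 0.2500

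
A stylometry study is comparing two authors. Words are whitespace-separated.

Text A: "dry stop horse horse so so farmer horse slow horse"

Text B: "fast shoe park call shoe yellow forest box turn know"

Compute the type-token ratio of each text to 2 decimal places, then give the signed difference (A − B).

-0.30

TTR(A) = 6/10 = 0.60
TTR(B) = 9/10 = 0.90
Difference = 0.60 − 0.90 = -0.30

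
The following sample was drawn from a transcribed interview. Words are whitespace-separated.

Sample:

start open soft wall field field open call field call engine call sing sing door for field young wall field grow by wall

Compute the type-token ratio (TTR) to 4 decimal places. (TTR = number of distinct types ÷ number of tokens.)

N = 23 tokens, V = 13 types.
TTR = V / N = 13 / 23 = 0.5652

0.5652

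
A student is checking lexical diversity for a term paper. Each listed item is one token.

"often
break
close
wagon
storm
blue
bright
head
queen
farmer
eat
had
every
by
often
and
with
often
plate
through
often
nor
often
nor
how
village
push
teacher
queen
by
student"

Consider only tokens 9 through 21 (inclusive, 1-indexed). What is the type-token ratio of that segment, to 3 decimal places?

0.846

Segment tokens 9–21: queen, farmer, eat, had, every, by, often, and, with, often, plate, through, often
Segment N = 13, segment V = 11.
TTR = 11 / 13 = 0.846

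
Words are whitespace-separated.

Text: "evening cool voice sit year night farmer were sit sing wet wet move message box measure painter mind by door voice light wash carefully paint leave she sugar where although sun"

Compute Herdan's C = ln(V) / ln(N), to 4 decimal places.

N = 31, V = 28.
ln(V) = 3.332205, ln(N) = 3.433987
C = 3.332205 / 3.433987 = 0.9704

0.9704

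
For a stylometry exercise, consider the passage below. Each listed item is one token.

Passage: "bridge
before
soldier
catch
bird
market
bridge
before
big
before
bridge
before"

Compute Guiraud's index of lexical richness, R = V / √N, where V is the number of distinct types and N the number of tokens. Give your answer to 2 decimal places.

2.02

N = 12, V = 7.
√N = 3.464102
R = 7 / 3.464102 = 2.02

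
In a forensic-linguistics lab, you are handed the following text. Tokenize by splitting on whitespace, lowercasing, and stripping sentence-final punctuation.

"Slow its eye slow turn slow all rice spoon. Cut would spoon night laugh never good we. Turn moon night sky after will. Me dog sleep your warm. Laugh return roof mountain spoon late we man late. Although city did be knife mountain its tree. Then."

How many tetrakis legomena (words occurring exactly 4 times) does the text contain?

Frequencies: slow:3, spoon:3, its:2, turn:2, night:2, laugh:2, we:2, mountain:2, late:2, eye:1, all:1, rice:1, cut:1, would:1, never:1, good:1, moon:1, sky:1, after:1, will:1, … (15 more, each freq 1)
Words with frequency 4: (none)

0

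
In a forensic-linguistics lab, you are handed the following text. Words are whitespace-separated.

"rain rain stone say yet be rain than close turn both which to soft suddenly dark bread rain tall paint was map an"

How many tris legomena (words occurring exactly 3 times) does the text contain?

Frequencies: rain:4, stone:1, say:1, yet:1, be:1, than:1, close:1, turn:1, both:1, which:1, to:1, soft:1, suddenly:1, dark:1, bread:1, tall:1, paint:1, was:1, map:1, an:1
Words with frequency 3: (none)

0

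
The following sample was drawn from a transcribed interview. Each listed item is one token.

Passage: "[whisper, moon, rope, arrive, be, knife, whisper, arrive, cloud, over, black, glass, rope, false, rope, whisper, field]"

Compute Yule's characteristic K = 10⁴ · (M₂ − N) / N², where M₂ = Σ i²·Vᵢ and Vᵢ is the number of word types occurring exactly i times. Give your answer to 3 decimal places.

484.429

Frequencies: whisper:3, rope:3, arrive:2, moon:1, be:1, knife:1, cloud:1, over:1, black:1, glass:1, false:1, field:1
N = 17. Frequency spectrum: V_1=9, V_2=1, V_3=2
M₂ = 1²·9 + 2²·1 + 3²·2 = 31
K = 10000 × (31 − 17) / 17² = 484.429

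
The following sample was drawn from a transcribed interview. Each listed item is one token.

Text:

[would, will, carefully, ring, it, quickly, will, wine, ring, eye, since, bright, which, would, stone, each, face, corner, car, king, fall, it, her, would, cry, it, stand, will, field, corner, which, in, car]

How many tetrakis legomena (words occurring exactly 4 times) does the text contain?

Frequencies: would:3, will:3, it:3, ring:2, which:2, corner:2, car:2, carefully:1, quickly:1, wine:1, eye:1, since:1, bright:1, stone:1, each:1, face:1, king:1, fall:1, her:1, cry:1, … (3 more, each freq 1)
Words with frequency 4: (none)

0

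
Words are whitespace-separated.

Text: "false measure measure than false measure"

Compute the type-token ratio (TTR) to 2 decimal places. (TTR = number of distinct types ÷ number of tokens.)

N = 6 tokens, V = 3 types.
TTR = V / N = 3 / 6 = 0.50

0.50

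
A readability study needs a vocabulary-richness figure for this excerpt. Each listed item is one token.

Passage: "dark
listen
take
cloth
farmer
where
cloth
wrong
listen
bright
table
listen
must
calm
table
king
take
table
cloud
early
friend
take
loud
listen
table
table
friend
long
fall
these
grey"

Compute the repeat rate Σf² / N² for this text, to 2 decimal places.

Frequencies: table:5, listen:4, take:3, cloth:2, friend:2, dark:1, farmer:1, where:1, wrong:1, bright:1, must:1, calm:1, king:1, cloud:1, early:1, loud:1, long:1, fall:1, these:1, grey:1
Σf² = 73; N² = 961
Repeat rate = 73 / 961 = 0.08

0.08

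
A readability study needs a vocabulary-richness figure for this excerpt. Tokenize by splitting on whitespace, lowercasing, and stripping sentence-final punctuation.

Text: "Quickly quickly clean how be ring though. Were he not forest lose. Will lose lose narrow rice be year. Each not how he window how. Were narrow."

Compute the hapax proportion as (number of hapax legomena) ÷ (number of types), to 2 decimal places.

Frequencies: how:3, lose:3, quickly:2, be:2, were:2, he:2, not:2, narrow:2, clean:1, ring:1, though:1, forest:1, will:1, rice:1, year:1, each:1, window:1
Hapax count = 9; type count = 17.
Ratio = 9 / 17 = 0.53

0.53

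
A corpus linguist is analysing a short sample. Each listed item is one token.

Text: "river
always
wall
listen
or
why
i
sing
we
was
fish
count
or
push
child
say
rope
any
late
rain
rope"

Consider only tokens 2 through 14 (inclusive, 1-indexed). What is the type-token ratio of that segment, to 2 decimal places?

0.92

Segment tokens 2–14: always, wall, listen, or, why, i, sing, we, was, fish, count, or, push
Segment N = 13, segment V = 12.
TTR = 12 / 13 = 0.92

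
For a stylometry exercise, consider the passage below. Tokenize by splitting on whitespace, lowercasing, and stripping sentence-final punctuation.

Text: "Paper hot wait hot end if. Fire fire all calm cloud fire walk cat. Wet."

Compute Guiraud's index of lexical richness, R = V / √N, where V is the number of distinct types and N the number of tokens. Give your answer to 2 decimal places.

N = 15, V = 12.
√N = 3.872983
R = 12 / 3.872983 = 3.10

3.10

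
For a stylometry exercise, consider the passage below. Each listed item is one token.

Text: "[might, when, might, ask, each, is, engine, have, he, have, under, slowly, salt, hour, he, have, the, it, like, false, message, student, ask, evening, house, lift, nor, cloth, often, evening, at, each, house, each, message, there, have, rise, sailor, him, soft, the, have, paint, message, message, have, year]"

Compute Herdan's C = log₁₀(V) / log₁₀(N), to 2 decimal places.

N = 48, V = 32.
log₁₀(V) = 1.505150, log₁₀(N) = 1.681241
C = 1.505150 / 1.681241 = 0.90

0.90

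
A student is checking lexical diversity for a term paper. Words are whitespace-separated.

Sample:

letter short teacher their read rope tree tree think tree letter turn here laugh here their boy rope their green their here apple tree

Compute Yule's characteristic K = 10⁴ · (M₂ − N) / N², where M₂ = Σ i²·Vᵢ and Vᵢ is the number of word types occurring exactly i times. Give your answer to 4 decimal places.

590.2778

Frequencies: their:4, tree:4, here:3, letter:2, rope:2, short:1, teacher:1, read:1, think:1, turn:1, laugh:1, boy:1, green:1, apple:1
N = 24. Frequency spectrum: V_1=9, V_2=2, V_3=1, V_4=2
M₂ = 1²·9 + 2²·2 + 3²·1 + 4²·2 = 58
K = 10000 × (58 − 24) / 24² = 590.2778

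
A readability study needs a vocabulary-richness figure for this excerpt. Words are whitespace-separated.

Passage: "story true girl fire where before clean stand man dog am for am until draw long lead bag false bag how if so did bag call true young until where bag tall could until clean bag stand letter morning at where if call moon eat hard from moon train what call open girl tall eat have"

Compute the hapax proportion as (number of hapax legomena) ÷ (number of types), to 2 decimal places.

0.65

Frequencies: bag:5, where:3, until:3, call:3, true:2, girl:2, clean:2, stand:2, am:2, if:2, tall:2, moon:2, eat:2, story:1, fire:1, before:1, man:1, dog:1, for:1, draw:1, … (17 more, each freq 1)
Hapax count = 24; type count = 37.
Ratio = 24 / 37 = 0.65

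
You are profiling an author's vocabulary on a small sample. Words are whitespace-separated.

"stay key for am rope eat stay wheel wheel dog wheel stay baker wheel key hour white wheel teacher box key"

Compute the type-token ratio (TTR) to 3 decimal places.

0.619

N = 21 tokens, V = 13 types.
TTR = V / N = 13 / 21 = 0.619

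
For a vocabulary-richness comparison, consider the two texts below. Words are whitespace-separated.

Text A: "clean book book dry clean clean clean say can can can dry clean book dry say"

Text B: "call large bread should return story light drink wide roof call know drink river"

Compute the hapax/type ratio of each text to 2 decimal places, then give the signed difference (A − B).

-0.83

A: hapax=0, V=5, ratio=0.00
B: hapax=10, V=12, ratio=0.83
Difference = 0.00 − 0.83 = -0.83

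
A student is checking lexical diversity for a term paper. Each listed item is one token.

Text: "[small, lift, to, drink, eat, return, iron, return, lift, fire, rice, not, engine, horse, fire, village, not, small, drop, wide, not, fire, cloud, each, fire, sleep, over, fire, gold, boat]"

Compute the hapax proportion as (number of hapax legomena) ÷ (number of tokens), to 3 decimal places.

0.533

Frequencies: fire:5, not:3, small:2, lift:2, return:2, to:1, drink:1, eat:1, iron:1, rice:1, engine:1, horse:1, village:1, drop:1, wide:1, cloud:1, each:1, sleep:1, over:1, gold:1, … (1 more, each freq 1)
Hapax count = 16; token count = 30.
Ratio = 16 / 30 = 0.533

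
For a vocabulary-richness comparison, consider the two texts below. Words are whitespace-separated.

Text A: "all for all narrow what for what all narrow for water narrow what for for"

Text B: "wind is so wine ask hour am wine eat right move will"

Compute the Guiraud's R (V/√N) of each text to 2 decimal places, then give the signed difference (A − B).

-1.89

A: V=5, N=15, R=1.29
B: V=11, N=12, R=3.18
Difference = 1.29 − 3.18 = -1.89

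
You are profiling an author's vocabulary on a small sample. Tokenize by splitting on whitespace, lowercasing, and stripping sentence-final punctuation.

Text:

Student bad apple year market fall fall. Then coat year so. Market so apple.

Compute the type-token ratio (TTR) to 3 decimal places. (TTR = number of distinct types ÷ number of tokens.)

0.643

N = 14 tokens, V = 9 types.
TTR = V / N = 9 / 14 = 0.643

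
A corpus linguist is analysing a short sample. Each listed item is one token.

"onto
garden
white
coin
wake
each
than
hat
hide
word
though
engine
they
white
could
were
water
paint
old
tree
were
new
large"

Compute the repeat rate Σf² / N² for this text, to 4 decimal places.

0.0510

Frequencies: white:2, were:2, onto:1, garden:1, coin:1, wake:1, each:1, than:1, hat:1, hide:1, word:1, though:1, engine:1, they:1, could:1, water:1, paint:1, old:1, tree:1, new:1, … (1 more, each freq 1)
Σf² = 27; N² = 529
Repeat rate = 27 / 529 = 0.0510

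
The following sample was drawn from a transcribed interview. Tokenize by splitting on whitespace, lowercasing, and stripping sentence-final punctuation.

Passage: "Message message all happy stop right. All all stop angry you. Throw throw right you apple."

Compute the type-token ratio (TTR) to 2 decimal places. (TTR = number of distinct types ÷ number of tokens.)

N = 16 tokens, V = 9 types.
TTR = V / N = 9 / 16 = 0.56

0.56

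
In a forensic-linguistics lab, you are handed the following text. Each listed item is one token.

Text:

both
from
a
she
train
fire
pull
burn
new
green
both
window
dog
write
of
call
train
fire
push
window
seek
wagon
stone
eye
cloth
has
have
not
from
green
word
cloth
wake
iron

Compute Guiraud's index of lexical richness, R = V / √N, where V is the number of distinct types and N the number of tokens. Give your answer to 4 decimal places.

4.6305

N = 34, V = 27.
√N = 5.830952
R = 27 / 5.830952 = 4.6305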